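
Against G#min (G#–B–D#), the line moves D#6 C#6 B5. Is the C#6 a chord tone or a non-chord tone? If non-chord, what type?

Non-chord tone — a passing tone.

The harmony at that moment is G# minor triad (G#, B, D#); C#6 is not a chord tone.
It is approached by step down from D#6 and left by step down to B5.
Step in, step out in the same direction — a passing tone.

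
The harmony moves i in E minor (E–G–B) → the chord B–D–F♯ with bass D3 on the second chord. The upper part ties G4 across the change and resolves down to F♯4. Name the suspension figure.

At the second chord the bass is D3. The suspended G4 lies a fourth above the bass; after resolving down by step to F♯4, the interval above the bass becomes a third.
Suspension figures are named by those two intervals: 4–3.

4–3 suspension.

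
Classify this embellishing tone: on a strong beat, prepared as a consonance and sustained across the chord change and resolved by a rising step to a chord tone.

Approach: by preparation — the pitch is first a chord tone, then held (tied or repeated) while the harmony changes under it. Departure: up by step. Metric position: strong.
A prepared dissonance that resolves upward by step — a retardation. (The same figure resolving downward would be a suspension.)

Retardation.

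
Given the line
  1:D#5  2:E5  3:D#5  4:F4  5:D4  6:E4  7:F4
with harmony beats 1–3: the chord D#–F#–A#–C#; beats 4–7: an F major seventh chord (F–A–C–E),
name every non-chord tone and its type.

E5 (beat 2) — neighbor tone; D4 (beat 5) — appoggiatura.

The harmony at that moment is D# minor seventh chord (D#, F#, A#, C#); E5 is not a chord tone.
It is approached by step up from D#5 and left by step down to D#5.
Step away and step back to the same note — a neighbor tone (upper neighbor).
The harmony at that moment is F major seventh chord (F, A, C, E); D4 is not a chord tone.
It is approached by leap down from F4 and left by step up to E4.
Leap in, step out — an appoggiatura.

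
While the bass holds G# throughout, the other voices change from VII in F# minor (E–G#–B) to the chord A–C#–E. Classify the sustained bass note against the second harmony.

Pedal tone (pedal point).

The harmony at that moment is A major triad (A, C#, E); G# is not a chord tone.
It is held over (the same pitch as the preceding G#) and then sustained as the same pitch into the next harmony.
Sustained through a change of harmony — a pedal tone.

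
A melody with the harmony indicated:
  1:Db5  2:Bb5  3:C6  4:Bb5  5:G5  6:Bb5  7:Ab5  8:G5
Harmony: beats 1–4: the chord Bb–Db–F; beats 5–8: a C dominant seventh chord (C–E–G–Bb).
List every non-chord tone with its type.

C6 (beat 3) — neighbor tone; Ab5 (beat 7) — passing tone.

The harmony at that moment is Bb minor triad (Bb, Db, F); C6 is not a chord tone.
It is approached by step up from Bb5 and left by step down to Bb5.
Step away and step back to the same note — a neighbor tone (upper neighbor).
The harmony at that moment is C dominant seventh chord (C, E, G, Bb); Ab5 is not a chord tone.
It is approached by step down from Bb5 and left by step down to G5.
Step in, step out in the same direction — a passing tone.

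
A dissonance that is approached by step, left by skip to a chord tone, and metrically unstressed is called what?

Escape tone.

Approach: by step. Departure: by leap. Metric position: weak.
Step in, leap out, from a weak position — an escape tone (échappée). (It is the mirror image of the appoggiatura, which leaps in and steps out on a strong beat.)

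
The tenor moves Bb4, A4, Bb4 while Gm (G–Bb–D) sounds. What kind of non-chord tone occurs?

A4 is a neighbor tone.

The harmony at that moment is G minor triad (G, Bb, D); A4 is not a chord tone.
It is approached by step down from Bb4 and left by step up to Bb4.
Step away and step back to the same note — a neighbor tone (lower neighbor).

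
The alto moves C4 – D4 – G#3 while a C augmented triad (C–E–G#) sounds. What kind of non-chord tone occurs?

The harmony at that moment is C augmented triad (C, E, G#); D4 is not a chord tone.
It is approached by step up from C4 and left by leap down to G#3.
Step in, leap out — an escape tone.

D4 is an escape tone.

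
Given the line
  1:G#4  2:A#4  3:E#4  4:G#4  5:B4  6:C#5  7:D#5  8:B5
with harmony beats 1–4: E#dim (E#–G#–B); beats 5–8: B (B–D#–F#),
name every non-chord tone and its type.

The harmony at that moment is E# diminished triad (E#, G#, B); A#4 is not a chord tone.
It is approached by step up from G#4 and left by leap down to E#4.
Step in, leap out — an escape tone.
The harmony at that moment is B major triad (B, D#, F#); C#5 is not a chord tone.
It is approached by step up from B4 and left by step up to D#5.
Step in, step out in the same direction — a passing tone.

A#4 (beat 2) — escape tone; C#5 (beat 6) — passing tone.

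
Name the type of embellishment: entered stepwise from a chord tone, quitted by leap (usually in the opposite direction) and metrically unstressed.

Approach: by step. Departure: by leap. Metric position: weak.
Step in, leap out, from a weak position — an escape tone (échappée). (It is the mirror image of the appoggiatura, which leaps in and steps out on a strong beat.)

Escape tone.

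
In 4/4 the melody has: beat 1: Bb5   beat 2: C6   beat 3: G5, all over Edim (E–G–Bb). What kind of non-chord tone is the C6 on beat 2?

Escape tone.

The harmony at that moment is E diminished triad (E, G, Bb); C6 is not a chord tone.
It is approached by step up from Bb5 and left by leap down to G5.
Step in, leap out, on a weak beat — an escape tone.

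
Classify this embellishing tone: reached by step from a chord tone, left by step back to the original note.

Neighbor tone.

Approach: by step. Departure: by step in the opposite direction, back to the starting pitch.
Stepwise on both sides but reversing to return to the same chord tone — a neighbor tone. (Had it continued onward in the same direction it would be a passing tone instead.)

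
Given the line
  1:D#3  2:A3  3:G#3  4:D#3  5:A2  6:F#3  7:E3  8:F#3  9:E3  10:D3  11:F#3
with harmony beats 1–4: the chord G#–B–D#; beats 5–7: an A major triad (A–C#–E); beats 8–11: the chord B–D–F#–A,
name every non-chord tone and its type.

The harmony at that moment is G# minor triad (G#, B, D#); A3 is not a chord tone.
It is approached by leap up from D#3 and left by step down to G#3.
Leap in, step out — an appoggiatura.
The harmony at that moment is A major triad (A, C#, E); F#3 is not a chord tone.
It is approached by leap up from A2 and left by step down to E3.
Leap in, step out — an appoggiatura.
The harmony at that moment is B minor seventh chord (B, D, F#, A); E3 is not a chord tone.
It is approached by step down from F#3 and left by step down to D3.
Step in, step out in the same direction — a passing tone.

A3 (beat 2) — appoggiatura; F#3 (beat 6) — appoggiatura; E3 (beat 9) — passing tone.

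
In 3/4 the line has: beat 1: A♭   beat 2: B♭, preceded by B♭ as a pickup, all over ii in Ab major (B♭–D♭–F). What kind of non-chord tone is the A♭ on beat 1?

Lower neighbor tone.

The harmony at that moment is B♭ minor triad (B♭, D♭, F); A♭ is not a chord tone.
It is approached by step down from B♭ and left by step up to B♭.
Step away and step back to the same note — a neighbor tone (lower neighbor).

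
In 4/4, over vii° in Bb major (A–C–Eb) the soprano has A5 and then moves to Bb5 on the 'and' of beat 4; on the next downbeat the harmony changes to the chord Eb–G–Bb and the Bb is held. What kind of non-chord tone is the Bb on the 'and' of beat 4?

Anticipation.

The harmony at that moment is A diminished triad (A, C, Eb); Bb5 is not a chord tone.
It is approached by step up from A5 and then sustained as the same pitch into the next harmony.
Arriving early and becoming a chord tone when the harmony changes — an anticipation.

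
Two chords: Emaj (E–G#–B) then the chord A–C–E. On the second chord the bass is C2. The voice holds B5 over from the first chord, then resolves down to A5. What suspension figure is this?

At the second chord the bass is C2. The suspended B5 lies a seventh above the bass; after resolving down by step to A5, the interval above the bass becomes a sixth.
Suspension figures are named by those two intervals: 7–6.

7–6 suspension.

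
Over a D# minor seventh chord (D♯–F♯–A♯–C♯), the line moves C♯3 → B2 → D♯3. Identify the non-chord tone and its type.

B2 is an escape tone.

The harmony at that moment is D♯ minor seventh chord (D♯, F♯, A♯, C♯); B2 is not a chord tone.
It is approached by step down from C♯3 and left by leap up to D♯3.
Step in, leap out — an escape tone.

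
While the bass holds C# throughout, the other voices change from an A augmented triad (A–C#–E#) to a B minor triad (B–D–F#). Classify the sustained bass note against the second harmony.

Pedal tone (pedal point).

The harmony at that moment is B minor triad (B, D, F#); C# is not a chord tone.
It is held over (the same pitch as the preceding C#) and then sustained as the same pitch into the next harmony.
Sustained through a change of harmony — a pedal tone.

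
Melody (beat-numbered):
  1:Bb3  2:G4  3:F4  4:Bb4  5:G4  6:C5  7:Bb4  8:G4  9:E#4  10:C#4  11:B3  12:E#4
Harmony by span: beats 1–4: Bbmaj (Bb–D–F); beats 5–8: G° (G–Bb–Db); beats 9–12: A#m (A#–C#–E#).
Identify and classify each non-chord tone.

G4 (beat 2) — appoggiatura; C5 (beat 6) — appoggiatura; B3 (beat 11) — escape tone.

The harmony at that moment is Bb major triad (Bb, D, F); G4 is not a chord tone.
It is approached by leap up from Bb3 and left by step down to F4.
Leap in, step out — an appoggiatura.
The harmony at that moment is G diminished triad (G, Bb, Db); C5 is not a chord tone.
It is approached by leap up from G4 and left by step down to Bb4.
Leap in, step out — an appoggiatura.
The harmony at that moment is A# minor triad (A#, C#, E#); B3 is not a chord tone.
It is approached by step down from C#4 and left by leap up to E#4.
Step in, leap out — an escape tone.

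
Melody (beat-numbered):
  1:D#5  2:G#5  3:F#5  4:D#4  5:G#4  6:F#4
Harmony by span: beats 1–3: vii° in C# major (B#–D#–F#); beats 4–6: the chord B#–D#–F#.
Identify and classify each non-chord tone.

The harmony at that moment is B# diminished triad (B#, D#, F#); G#5 is not a chord tone.
It is approached by leap up from D#5 and left by step down to F#5.
Leap in, step out — an appoggiatura.
The harmony at that moment is B# diminished triad (B#, D#, F#); G#4 is not a chord tone.
It is approached by leap up from D#4 and left by step down to F#4.
Leap in, step out — an appoggiatura.

G#5 (beat 2) — appoggiatura; G#4 (beat 5) — appoggiatura.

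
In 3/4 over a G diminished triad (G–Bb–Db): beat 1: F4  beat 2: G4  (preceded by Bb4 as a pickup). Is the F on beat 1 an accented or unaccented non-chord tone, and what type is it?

Accented appoggiatura.

The harmony at that moment is G diminished triad (G, Bb, Db); F4 is not a chord tone.
It is approached by leap down from Bb4 and left by step up to G4.
Leap in, step out — an appoggiatura.
It falls on the downbeat, so it is accented.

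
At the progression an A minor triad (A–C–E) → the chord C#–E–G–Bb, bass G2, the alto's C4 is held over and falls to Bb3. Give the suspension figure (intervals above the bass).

4–3 suspension.

At the second chord the bass is G2. The suspended C4 lies a fourth above the bass; after resolving down by step to Bb3, the interval above the bass becomes a third.
Suspension figures are named by those two intervals: 4–3.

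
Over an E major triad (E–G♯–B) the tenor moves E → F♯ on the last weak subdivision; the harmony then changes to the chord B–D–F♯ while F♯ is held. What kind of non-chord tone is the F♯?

The harmony at that moment is E major triad (E, G♯, B); F♯ is not a chord tone.
It is approached by step up from E and then sustained as the same pitch into the next harmony.
Arriving early and becoming a chord tone when the harmony changes — an anticipation.

F♯ is an anticipation.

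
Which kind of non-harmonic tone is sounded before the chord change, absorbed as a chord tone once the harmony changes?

Approach: ahead of the chord change (typically by step), so it is dissonant against the current harmony. Departure: none — the same pitch is restated or held and is a chord tone of the new harmony.
Dissonant first, consonant once the harmony catches up: the note simply arrives early — an anticipation. (The reverse timing, consonant first and dissonant after the change, would be a suspension or retardation.)

Anticipation.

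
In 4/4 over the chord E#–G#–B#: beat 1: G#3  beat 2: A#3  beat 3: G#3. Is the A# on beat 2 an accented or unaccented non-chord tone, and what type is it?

The harmony at that moment is E# minor triad (E#, G#, B#); A#3 is not a chord tone.
It is approached by step up from G#3 and left by step down to G#3.
Step away and step back to the same note — a neighbor tone (upper neighbor).
It falls on a weak beat, so it is unaccented.

Unaccented neighbor tone.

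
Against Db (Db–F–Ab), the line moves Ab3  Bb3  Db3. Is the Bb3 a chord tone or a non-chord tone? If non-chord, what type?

The harmony at that moment is Db major triad (Db, F, Ab); Bb3 is not a chord tone.
It is approached by step up from Ab3 and left by leap down to Db3.
Step in, leap out — an escape tone.

Non-chord tone — an escape tone.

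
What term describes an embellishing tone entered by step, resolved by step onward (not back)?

Approach: by step. Departure: by step, continuing in the same direction.
Stepwise on both sides with no change of direction means the note fills in the space between two different chord tones — a passing tone. (Had it turned back to its starting note it would be a neighbor tone instead.)

Passing tone.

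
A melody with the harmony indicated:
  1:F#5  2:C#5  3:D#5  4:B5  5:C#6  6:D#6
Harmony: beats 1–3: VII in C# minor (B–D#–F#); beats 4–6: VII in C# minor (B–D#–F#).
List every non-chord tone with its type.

The harmony at that moment is B major triad (B, D#, F#); C#5 is not a chord tone.
It is approached by leap down from F#5 and left by step up to D#5.
Leap in, step out — an appoggiatura.
The harmony at that moment is B major triad (B, D#, F#); C#6 is not a chord tone.
It is approached by step up from B5 and left by step up to D#6.
Step in, step out in the same direction — a passing tone.

C#5 (beat 2) — appoggiatura; C#6 (beat 5) — passing tone.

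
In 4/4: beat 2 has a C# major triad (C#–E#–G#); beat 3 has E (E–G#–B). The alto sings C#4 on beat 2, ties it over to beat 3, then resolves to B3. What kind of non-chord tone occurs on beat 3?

The harmony at that moment is E major triad (E, G#, B); C#4 is not a chord tone.
It is held over (the same pitch as the preceding C#4) and left by step down to B3.
Held over from the previous chord and resolving down by step — a suspension.

Suspension.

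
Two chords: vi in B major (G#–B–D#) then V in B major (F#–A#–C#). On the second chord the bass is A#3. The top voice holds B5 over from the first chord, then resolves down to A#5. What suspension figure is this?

At the second chord the bass is A#3. The suspended B5 lies a ninth above the bass; after resolving down by step to A#5, the interval above the bass becomes an octave.
Suspension figures are named by those two intervals: 9–8.

9–8 suspension.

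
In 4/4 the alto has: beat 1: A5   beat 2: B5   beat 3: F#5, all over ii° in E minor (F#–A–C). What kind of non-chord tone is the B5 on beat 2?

The harmony at that moment is F# diminished triad (F#, A, C); B5 is not a chord tone.
It is approached by step up from A5 and left by leap down to F#5.
Step in, leap out, on a weak beat — an escape tone.

Escape tone.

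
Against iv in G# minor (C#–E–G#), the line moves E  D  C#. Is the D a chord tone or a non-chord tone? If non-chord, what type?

Non-chord tone — a passing tone.

The harmony at that moment is C# minor triad (C#, E, G#); D is not a chord tone.
It is approached by step down from E and left by step down to C#.
Step in, step out in the same direction — a passing tone.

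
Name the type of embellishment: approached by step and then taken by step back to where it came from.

Neighbor tone.

Approach: by step. Departure: by step in the opposite direction, back to the starting pitch.
Stepwise on both sides but reversing to return to the same chord tone — a neighbor tone. (Had it continued onward in the same direction it would be a passing tone instead.)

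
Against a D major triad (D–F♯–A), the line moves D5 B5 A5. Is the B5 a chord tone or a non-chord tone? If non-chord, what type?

Non-chord tone — an appoggiatura.

The harmony at that moment is D major triad (D, F♯, A); B5 is not a chord tone.
It is approached by leap up from D5 and left by step down to A5.
Leap in, step out — an appoggiatura.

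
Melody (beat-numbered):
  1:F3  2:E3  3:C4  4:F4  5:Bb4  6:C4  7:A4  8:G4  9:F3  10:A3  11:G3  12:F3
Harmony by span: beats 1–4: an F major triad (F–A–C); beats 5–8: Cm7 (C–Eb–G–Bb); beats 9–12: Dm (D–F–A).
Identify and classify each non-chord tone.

E3 (beat 2) — escape tone; A4 (beat 7) — appoggiatura; G3 (beat 11) — passing tone.

The harmony at that moment is F major triad (F, A, C); E3 is not a chord tone.
It is approached by step down from F3 and left by leap up to C4.
Step in, leap out — an escape tone.
The harmony at that moment is C minor seventh chord (C, Eb, G, Bb); A4 is not a chord tone.
It is approached by leap up from C4 and left by step down to G4.
Leap in, step out — an appoggiatura.
The harmony at that moment is D minor triad (D, F, A); G3 is not a chord tone.
It is approached by step down from A3 and left by step down to F3.
Step in, step out in the same direction — a passing tone.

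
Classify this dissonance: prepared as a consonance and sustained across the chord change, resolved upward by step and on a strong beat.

Approach: by preparation — the pitch is first a chord tone, then held (tied or repeated) while the harmony changes under it. Departure: up by step. Metric position: strong.
A prepared dissonance that resolves upward by step — a retardation. (The same figure resolving downward would be a suspension.)

Retardation.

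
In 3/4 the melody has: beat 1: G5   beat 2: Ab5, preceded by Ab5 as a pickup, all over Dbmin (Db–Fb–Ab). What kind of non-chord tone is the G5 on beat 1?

The harmony at that moment is Db minor triad (Db, Fb, Ab); G5 is not a chord tone.
It is approached by step down from Ab5 and left by step up to Ab5.
Step away and step back to the same note — a neighbor tone (lower neighbor).

Lower neighbor tone.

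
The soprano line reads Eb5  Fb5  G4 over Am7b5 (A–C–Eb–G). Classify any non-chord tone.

Fb5 is an escape tone.

The harmony at that moment is A half-diminished seventh chord (A, C, Eb, G); Fb5 is not a chord tone.
It is approached by step up from Eb5 and left by leap down to G4.
Step in, leap out — an escape tone.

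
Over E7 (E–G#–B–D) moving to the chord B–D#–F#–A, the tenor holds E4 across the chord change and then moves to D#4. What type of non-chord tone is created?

The harmony at that moment is B dominant seventh chord (B, D#, F#, A); E4 is not a chord tone.
It is held over (the same pitch as the preceding E4) and left by step down to D#4.
Held over from the previous chord and resolving down by step — a suspension.

E4 is a suspension.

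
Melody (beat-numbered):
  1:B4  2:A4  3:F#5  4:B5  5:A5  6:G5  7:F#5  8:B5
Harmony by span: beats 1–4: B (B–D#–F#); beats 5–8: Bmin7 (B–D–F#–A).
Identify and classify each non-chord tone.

The harmony at that moment is B major triad (B, D#, F#); A4 is not a chord tone.
It is approached by step down from B4 and left by leap up to F#5.
Step in, leap out — an escape tone.
The harmony at that moment is B minor seventh chord (B, D, F#, A); G5 is not a chord tone.
It is approached by step down from A5 and left by step down to F#5.
Step in, step out in the same direction — a passing tone.

A4 (beat 2) — escape tone; G5 (beat 6) — passing tone.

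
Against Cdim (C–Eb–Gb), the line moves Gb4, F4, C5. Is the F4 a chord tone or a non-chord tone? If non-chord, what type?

Non-chord tone — an escape tone.

The harmony at that moment is C diminished triad (C, Eb, Gb); F4 is not a chord tone.
It is approached by step down from Gb4 and left by leap up to C5.
Step in, leap out — an escape tone.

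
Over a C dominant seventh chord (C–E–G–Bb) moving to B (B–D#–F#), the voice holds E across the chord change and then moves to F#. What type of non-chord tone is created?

E is a retardation.

The harmony at that moment is B major triad (B, D#, F#); E is not a chord tone.
It is held over (the same pitch as the preceding E) and left by step up to F#.
Held over from the previous chord and resolving up by step — a retardation.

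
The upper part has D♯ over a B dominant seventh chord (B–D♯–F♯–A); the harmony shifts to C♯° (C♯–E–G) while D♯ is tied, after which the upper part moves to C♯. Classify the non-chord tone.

D♯ is a suspension.

The harmony at that moment is C♯ diminished triad (C♯, E, G); D♯ is not a chord tone.
It is held over (the same pitch as the preceding D♯) and left by step down to C♯.
Held over from the previous chord and resolving down by step — a suspension.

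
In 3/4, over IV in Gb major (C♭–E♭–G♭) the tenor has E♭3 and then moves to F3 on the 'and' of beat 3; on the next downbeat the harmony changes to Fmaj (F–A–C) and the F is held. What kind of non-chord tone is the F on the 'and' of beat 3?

The harmony at that moment is C♭ major triad (C♭, E♭, G♭); F3 is not a chord tone.
It is approached by step up from E♭3 and then sustained as the same pitch into the next harmony.
Arriving early and becoming a chord tone when the harmony changes — an anticipation.

Anticipation.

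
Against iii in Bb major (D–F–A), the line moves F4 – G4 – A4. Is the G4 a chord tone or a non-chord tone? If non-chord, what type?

Non-chord tone — a passing tone.

The harmony at that moment is D minor triad (D, F, A); G4 is not a chord tone.
It is approached by step up from F4 and left by step up to A4.
Step in, step out in the same direction — a passing tone.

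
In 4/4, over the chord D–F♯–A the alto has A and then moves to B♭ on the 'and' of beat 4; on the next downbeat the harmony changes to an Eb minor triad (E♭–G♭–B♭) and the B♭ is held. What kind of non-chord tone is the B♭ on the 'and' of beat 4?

The harmony at that moment is D major triad (D, F♯, A); B♭ is not a chord tone.
It is approached by step up from A and then sustained as the same pitch into the next harmony.
Arriving early and becoming a chord tone when the harmony changes — an anticipation.

Anticipation.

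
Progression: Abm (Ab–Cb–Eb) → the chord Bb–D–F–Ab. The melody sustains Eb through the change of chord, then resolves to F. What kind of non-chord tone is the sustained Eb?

The harmony at that moment is Bb dominant seventh chord (Bb, D, F, Ab); Eb is not a chord tone.
It is held over (the same pitch as the preceding Eb) and left by step up to F.
Held over from the previous chord and resolving up by step — a retardation.

Eb is a retardation.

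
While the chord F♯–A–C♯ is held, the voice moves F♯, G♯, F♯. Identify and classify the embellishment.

G♯ is a neighbor tone.

The harmony at that moment is F♯ minor triad (F♯, A, C♯); G♯ is not a chord tone.
It is approached by step up from F♯ and left by step down to F♯.
Step away and step back to the same note — a neighbor tone (upper neighbor).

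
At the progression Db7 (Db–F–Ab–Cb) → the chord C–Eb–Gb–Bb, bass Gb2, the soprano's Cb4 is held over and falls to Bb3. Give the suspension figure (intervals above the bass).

4–3 suspension.

At the second chord the bass is Gb2. The suspended Cb4 lies a fourth above the bass; after resolving down by step to Bb3, the interval above the bass becomes a third.
Suspension figures are named by those two intervals: 4–3.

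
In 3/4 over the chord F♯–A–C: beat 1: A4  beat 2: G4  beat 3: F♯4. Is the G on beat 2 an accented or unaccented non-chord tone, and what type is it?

Unaccented passing tone.

The harmony at that moment is F♯ diminished triad (F♯, A, C); G4 is not a chord tone.
It is approached by step down from A4 and left by step down to F♯4.
Step in, step out in the same direction — a passing tone.
It falls on a weak beat, so it is unaccented.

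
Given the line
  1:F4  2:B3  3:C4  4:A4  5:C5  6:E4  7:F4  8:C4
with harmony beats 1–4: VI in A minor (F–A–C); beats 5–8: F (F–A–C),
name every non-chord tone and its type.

B3 (beat 2) — appoggiatura; E4 (beat 6) — appoggiatura.

The harmony at that moment is F major triad (F, A, C); B3 is not a chord tone.
It is approached by leap down from F4 and left by step up to C4.
Leap in, step out — an appoggiatura.
The harmony at that moment is F major triad (F, A, C); E4 is not a chord tone.
It is approached by leap down from C5 and left by step up to F4.
Leap in, step out — an appoggiatura.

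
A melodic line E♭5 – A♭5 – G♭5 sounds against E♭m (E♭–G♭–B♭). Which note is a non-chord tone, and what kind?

The harmony at that moment is E♭ minor triad (E♭, G♭, B♭); A♭5 is not a chord tone.
It is approached by leap up from E♭5 and left by step down to G♭5.
Leap in, step out — an appoggiatura.

A♭5 is an appoggiatura.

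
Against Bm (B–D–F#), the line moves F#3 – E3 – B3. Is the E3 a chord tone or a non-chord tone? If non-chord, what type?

The harmony at that moment is B minor triad (B, D, F#); E3 is not a chord tone.
It is approached by step down from F#3 and left by leap up to B3.
Step in, leap out — an escape tone.

Non-chord tone — an escape tone.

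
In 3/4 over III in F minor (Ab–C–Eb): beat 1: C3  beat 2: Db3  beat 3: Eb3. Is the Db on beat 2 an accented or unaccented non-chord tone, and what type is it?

The harmony at that moment is Ab major triad (Ab, C, Eb); Db3 is not a chord tone.
It is approached by step up from C3 and left by step up to Eb3.
Step in, step out in the same direction — a passing tone.
It falls on a weak beat, so it is unaccented.

Unaccented passing tone.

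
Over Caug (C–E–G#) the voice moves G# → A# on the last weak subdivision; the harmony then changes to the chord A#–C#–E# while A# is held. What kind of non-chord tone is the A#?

A# is an anticipation.

The harmony at that moment is C augmented triad (C, E, G#); A# is not a chord tone.
It is approached by step up from G# and then sustained as the same pitch into the next harmony.
Arriving early and becoming a chord tone when the harmony changes — an anticipation.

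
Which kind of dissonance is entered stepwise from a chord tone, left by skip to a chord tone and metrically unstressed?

Escape tone.

Approach: by step. Departure: by leap. Metric position: weak.
Step in, leap out, from a weak position — an escape tone (échappée). (It is the mirror image of the appoggiatura, which leaps in and steps out on a strong beat.)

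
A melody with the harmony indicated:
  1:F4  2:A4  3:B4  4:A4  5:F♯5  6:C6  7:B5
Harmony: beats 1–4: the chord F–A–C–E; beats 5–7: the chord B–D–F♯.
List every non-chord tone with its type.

The harmony at that moment is F major seventh chord (F, A, C, E); B4 is not a chord tone.
It is approached by step up from A4 and left by step down to A4.
Step away and step back to the same note — a neighbor tone (upper neighbor).
The harmony at that moment is B minor triad (B, D, F♯); C6 is not a chord tone.
It is approached by leap up from F♯5 and left by step down to B5.
Leap in, step out — an appoggiatura.

B4 (beat 3) — neighbor tone; C6 (beat 6) — appoggiatura.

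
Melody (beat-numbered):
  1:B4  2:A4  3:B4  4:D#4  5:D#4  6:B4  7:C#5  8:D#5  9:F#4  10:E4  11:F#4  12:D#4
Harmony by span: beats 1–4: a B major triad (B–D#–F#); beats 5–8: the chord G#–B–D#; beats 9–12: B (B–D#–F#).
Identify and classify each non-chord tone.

A4 (beat 2) — neighbor tone; C#5 (beat 7) — passing tone; E4 (beat 10) — neighbor tone.

The harmony at that moment is B major triad (B, D#, F#); A4 is not a chord tone.
It is approached by step down from B4 and left by step up to B4.
Step away and step back to the same note — a neighbor tone (lower neighbor).
The harmony at that moment is G# minor triad (G#, B, D#); C#5 is not a chord tone.
It is approached by step up from B4 and left by step up to D#5.
Step in, step out in the same direction — a passing tone.
The harmony at that moment is B major triad (B, D#, F#); E4 is not a chord tone.
It is approached by step down from F#4 and left by step up to F#4.
Step away and step back to the same note — a neighbor tone (lower neighbor).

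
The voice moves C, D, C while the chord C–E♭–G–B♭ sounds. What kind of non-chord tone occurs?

D is a neighbor tone.

The harmony at that moment is C minor seventh chord (C, E♭, G, B♭); D is not a chord tone.
It is approached by step up from C and left by step down to C.
Step away and step back to the same note — a neighbor tone (upper neighbor).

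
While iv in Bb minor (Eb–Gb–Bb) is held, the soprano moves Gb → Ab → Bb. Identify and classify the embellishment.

Ab is a passing tone.

The harmony at that moment is Eb minor triad (Eb, Gb, Bb); Ab is not a chord tone.
It is approached by step up from Gb and left by step up to Bb.
Step in, step out in the same direction — a passing tone.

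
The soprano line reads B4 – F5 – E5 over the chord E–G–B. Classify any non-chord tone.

F5 is an appoggiatura.

The harmony at that moment is E minor triad (E, G, B); F5 is not a chord tone.
It is approached by leap up from B4 and left by step down to E5.
Leap in, step out — an appoggiatura.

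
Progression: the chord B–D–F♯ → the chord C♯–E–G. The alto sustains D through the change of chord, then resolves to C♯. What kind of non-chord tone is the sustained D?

D is a suspension.

The harmony at that moment is C♯ diminished triad (C♯, E, G); D is not a chord tone.
It is held over (the same pitch as the preceding D) and left by step down to C♯.
Held over from the previous chord and resolving down by step — a suspension.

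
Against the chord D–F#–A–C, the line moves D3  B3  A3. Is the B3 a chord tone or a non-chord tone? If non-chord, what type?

The harmony at that moment is D dominant seventh chord (D, F#, A, C); B3 is not a chord tone.
It is approached by leap up from D3 and left by step down to A3.
Leap in, step out — an appoggiatura.

Non-chord tone — an appoggiatura.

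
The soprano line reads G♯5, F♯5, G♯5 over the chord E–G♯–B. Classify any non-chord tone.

F♯5 is a neighbor tone.

The harmony at that moment is E major triad (E, G♯, B); F♯5 is not a chord tone.
It is approached by step down from G♯5 and left by step up to G♯5.
Step away and step back to the same note — a neighbor tone (lower neighbor).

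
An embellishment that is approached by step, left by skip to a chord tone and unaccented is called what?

Escape tone.

Approach: by step. Departure: by leap. Metric position: weak.
Step in, leap out, from a weak position — an escape tone (échappée). (It is the mirror image of the appoggiatura, which leaps in and steps out on a strong beat.)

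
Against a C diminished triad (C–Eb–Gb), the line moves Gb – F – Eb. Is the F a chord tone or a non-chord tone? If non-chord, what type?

Non-chord tone — a passing tone.

The harmony at that moment is C diminished triad (C, Eb, Gb); F is not a chord tone.
It is approached by step down from Gb and left by step down to Eb.
Step in, step out in the same direction — a passing tone.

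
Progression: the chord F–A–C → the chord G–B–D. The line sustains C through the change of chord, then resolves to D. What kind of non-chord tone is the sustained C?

C is a retardation.

The harmony at that moment is G major triad (G, B, D); C is not a chord tone.
It is held over (the same pitch as the preceding C) and left by step up to D.
Held over from the previous chord and resolving up by step — a retardation.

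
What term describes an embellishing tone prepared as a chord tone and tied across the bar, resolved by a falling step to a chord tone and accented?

Approach: by preparation — the pitch is first a chord tone, then held (tied or repeated) while the harmony changes under it. Departure: down by step. Metric position: strong.
A prepared dissonance that resolves downward by step — a suspension. (The same figure resolving upward would be a retardation.)

Suspension.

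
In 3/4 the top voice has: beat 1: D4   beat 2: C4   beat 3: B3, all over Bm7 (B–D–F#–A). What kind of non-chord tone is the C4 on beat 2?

The harmony at that moment is B minor seventh chord (B, D, F#, A); C4 is not a chord tone.
It is approached by step down from D4 and left by step down to B3.
Step in, step out in the same direction — a passing tone.

Passing tone.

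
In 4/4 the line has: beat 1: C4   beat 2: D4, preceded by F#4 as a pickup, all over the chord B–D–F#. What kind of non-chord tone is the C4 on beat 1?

Appoggiatura.

The harmony at that moment is B minor triad (B, D, F#); C4 is not a chord tone.
It is approached by leap down from F#4 and left by step up to D4.
Leap in, step out, metrically accented — an appoggiatura.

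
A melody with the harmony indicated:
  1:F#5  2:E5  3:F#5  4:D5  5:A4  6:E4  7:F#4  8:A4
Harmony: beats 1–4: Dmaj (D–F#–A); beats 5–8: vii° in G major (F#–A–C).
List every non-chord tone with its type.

The harmony at that moment is D major triad (D, F#, A); E5 is not a chord tone.
It is approached by step down from F#5 and left by step up to F#5.
Step away and step back to the same note — a neighbor tone (lower neighbor).
The harmony at that moment is F# diminished triad (F#, A, C); E4 is not a chord tone.
It is approached by leap down from A4 and left by step up to F#4.
Leap in, step out — an appoggiatura.

E5 (beat 2) — neighbor tone; E4 (beat 6) — appoggiatura.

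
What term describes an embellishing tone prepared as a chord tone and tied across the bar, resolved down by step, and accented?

Approach: by preparation — the pitch is first a chord tone, then held (tied or repeated) while the harmony changes under it. Departure: down by step. Metric position: strong.
A prepared dissonance that resolves downward by step — a suspension. (The same figure resolving upward would be a retardation.)

Suspension.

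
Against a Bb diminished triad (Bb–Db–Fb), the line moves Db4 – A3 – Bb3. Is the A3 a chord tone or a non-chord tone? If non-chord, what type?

The harmony at that moment is Bb diminished triad (Bb, Db, Fb); A3 is not a chord tone.
It is approached by leap down from Db4 and left by step up to Bb3.
Leap in, step out — an appoggiatura.

Non-chord tone — an appoggiatura.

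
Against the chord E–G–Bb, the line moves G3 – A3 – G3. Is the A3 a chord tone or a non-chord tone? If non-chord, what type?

The harmony at that moment is E diminished triad (E, G, Bb); A3 is not a chord tone.
It is approached by step up from G3 and left by step down to G3.
Step away and step back to the same note — a neighbor tone (upper neighbor).

Non-chord tone — a neighbor tone.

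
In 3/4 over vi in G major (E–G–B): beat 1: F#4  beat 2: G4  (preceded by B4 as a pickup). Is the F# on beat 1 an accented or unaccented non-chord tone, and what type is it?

The harmony at that moment is E minor triad (E, G, B); F#4 is not a chord tone.
It is approached by leap down from B4 and left by step up to G4.
Leap in, step out — an appoggiatura.
It falls on the downbeat, so it is accented.

Accented appoggiatura.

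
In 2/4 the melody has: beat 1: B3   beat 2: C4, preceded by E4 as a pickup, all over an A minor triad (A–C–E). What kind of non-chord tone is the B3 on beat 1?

The harmony at that moment is A minor triad (A, C, E); B3 is not a chord tone.
It is approached by leap down from E4 and left by step up to C4.
Leap in, step out, metrically accented — an appoggiatura.

Appoggiatura.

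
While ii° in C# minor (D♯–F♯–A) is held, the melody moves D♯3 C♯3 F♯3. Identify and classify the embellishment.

The harmony at that moment is D♯ diminished triad (D♯, F♯, A); C♯3 is not a chord tone.
It is approached by step down from D♯3 and left by leap up to F♯3.
Step in, leap out — an escape tone.

C♯3 is an escape tone.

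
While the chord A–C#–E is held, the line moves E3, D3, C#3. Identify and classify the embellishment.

The harmony at that moment is A major triad (A, C#, E); D3 is not a chord tone.
It is approached by step down from E3 and left by step down to C#3.
Step in, step out in the same direction — a passing tone.

D3 is a passing tone.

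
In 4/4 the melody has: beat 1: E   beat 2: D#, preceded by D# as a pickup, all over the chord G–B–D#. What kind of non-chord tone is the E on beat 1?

The harmony at that moment is G augmented triad (G, B, D#); E is not a chord tone.
It is approached by step up from D# and left by step down to D#.
Step away and step back to the same note — a neighbor tone (upper neighbor).

Upper neighbor tone.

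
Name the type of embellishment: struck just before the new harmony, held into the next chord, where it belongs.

Anticipation.

Approach: ahead of the chord change (typically by step), so it is dissonant against the current harmony. Departure: none — the same pitch is restated or held and is a chord tone of the new harmony.
Dissonant first, consonant once the harmony catches up: the note simply arrives early — an anticipation. (The reverse timing, consonant first and dissonant after the change, would be a suspension or retardation.)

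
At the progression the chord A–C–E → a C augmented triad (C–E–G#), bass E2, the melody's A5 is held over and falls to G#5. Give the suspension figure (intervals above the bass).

At the second chord the bass is E2. The suspended A5 lies a fourth above the bass; after resolving down by step to G#5, the interval above the bass becomes a third.
Suspension figures are named by those two intervals: 4–3.

4–3 suspension.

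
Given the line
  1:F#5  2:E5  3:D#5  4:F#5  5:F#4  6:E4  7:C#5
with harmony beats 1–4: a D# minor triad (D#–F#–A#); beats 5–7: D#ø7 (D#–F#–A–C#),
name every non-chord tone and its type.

E5 (beat 2) — passing tone; E4 (beat 6) — escape tone.

The harmony at that moment is D# minor triad (D#, F#, A#); E5 is not a chord tone.
It is approached by step down from F#5 and left by step down to D#5.
Step in, step out in the same direction — a passing tone.
The harmony at that moment is D# half-diminished seventh chord (D#, F#, A, C#); E4 is not a chord tone.
It is approached by step down from F#4 and left by leap up to C#5.
Step in, leap out — an escape tone.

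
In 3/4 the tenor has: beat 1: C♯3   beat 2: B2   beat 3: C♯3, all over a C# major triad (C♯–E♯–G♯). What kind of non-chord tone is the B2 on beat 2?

The harmony at that moment is C♯ major triad (C♯, E♯, G♯); B2 is not a chord tone.
It is approached by step down from C♯3 and left by step up to C♯3.
Step away and step back to the same note — a neighbor tone (lower neighbor).

Lower neighbor tone.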